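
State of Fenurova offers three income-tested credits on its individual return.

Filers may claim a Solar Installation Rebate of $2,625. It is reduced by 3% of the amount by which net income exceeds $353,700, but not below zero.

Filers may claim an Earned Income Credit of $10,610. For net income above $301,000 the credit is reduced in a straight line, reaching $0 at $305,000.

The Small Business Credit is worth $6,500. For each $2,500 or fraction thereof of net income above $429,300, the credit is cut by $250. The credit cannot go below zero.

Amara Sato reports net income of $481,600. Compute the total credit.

$1,250

Solar Installation Rebate: 3% of the $127,900 excess over $353,700 is $3,837 ≥ base, so the credit is $0.
Earned Income Credit: $481,600 is at or above $305,000, so the credit is $0.
Small Business Credit: income exceeds $429,300 by $52,300, which is 21 full-or-partial $2,500 increments; reduction = 21 × $250 = $5,250, leaving $1,250.
Total: $0 + $0 + $1,250 = $1,250.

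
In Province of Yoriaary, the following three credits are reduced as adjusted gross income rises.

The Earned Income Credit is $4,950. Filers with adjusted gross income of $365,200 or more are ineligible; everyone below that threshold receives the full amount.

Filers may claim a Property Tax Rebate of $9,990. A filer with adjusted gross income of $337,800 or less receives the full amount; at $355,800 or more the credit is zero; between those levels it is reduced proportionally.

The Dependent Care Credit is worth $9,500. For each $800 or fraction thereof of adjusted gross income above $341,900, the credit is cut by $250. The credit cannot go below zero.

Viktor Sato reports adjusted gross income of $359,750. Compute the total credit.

Earned Income Credit: $359,750 is below the $365,200 cutoff, so the full $4,950 applies.
Property Tax Rebate: $359,750 is at or above $355,800, so the credit is $0.
Dependent Care Credit: income exceeds $341,900 by $17,850, which is 23 full-or-partial $800 increments; reduction = 23 × $250 = $5,750, leaving $3,750.
Total: $4,950 + $0 + $3,750 = $8,700.

$8,700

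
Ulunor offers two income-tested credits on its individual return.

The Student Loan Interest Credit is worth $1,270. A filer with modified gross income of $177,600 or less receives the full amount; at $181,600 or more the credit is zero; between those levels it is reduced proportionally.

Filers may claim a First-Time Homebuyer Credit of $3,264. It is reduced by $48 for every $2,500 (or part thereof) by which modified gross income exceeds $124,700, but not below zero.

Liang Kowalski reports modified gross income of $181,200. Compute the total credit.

$2,287

Student Loan Interest Credit: $181,200 is $3,600 into a $4,000 phase-out range, leaving 400/4,000 of the credit: $1,270 × 400/4,000 = $127.
First-Time Homebuyer Credit: income exceeds $124,700 by $56,500, which is 23 full-or-partial $2,500 increments; reduction = 23 × $48 = $1,104, leaving $2,160.
Total: $127 + $2,160 = $2,287.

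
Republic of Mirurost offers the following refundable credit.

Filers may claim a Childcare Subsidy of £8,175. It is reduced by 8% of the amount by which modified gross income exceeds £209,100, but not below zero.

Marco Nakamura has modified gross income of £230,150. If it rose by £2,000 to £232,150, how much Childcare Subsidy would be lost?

At £230,150 — 8% of the £21,050 excess over £209,100 is £1,684; credit = £8,175 − £1,684 = £6,491.
At £232,150 — 8% of the £23,050 excess over £209,100 is £1,844; credit = £8,175 − £1,844 = £6,331.
Lost: £6,491 − £6,331 = £160.

£160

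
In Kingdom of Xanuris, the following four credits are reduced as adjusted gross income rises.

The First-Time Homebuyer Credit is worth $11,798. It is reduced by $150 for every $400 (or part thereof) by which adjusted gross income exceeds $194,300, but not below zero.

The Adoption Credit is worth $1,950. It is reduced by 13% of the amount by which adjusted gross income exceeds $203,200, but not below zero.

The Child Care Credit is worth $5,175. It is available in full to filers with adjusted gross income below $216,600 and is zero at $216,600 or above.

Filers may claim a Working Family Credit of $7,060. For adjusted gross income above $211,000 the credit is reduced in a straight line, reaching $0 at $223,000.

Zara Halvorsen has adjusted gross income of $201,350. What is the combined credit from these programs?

$23,283

First-Time Homebuyer Credit: income exceeds $194,300 by $7,050, which is 18 full-or-partial $400 increments; reduction = 18 × $150 = $2,700, leaving $9,098.
Adoption Credit: $201,350 is at or below the $203,200 threshold, so the full $1,950 applies.
Child Care Credit: $201,350 is below the $216,600 cutoff, so the full $5,175 applies.
Working Family Credit: $201,350 is at or below the $211,000 threshold, so the full $7,060 applies.
Total: $9,098 + $1,950 + $5,175 + $7,060 = $23,283.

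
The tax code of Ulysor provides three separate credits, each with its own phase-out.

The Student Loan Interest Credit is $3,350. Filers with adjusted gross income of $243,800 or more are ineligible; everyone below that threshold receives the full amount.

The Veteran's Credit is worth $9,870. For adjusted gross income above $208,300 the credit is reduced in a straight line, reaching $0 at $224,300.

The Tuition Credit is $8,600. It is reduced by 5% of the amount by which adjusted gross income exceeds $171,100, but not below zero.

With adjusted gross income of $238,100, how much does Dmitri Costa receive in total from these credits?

$8,600

Student Loan Interest Credit: $238,100 is below the $243,800 cutoff, so the full $3,350 applies.
Veteran's Credit: $238,100 is at or above $224,300, so the credit is $0.
Tuition Credit: 5% of the $67,000 excess over $171,100 is $3,350; credit = $8,600 − $3,350 = $5,250.
Total: $3,350 + $0 + $5,250 = $8,600.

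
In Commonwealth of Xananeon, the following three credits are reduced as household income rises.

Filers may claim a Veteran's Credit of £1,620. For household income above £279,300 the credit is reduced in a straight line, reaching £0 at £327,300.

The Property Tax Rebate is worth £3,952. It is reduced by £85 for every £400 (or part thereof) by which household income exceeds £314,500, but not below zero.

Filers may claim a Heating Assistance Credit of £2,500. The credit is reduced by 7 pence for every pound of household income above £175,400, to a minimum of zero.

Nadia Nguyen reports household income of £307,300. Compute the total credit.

£4,627

Veteran's Credit: £307,300 is £28,000 into a £48,000 phase-out range, leaving 20,000/48,000 of the credit: £1,620 × 20,000/48,000 = £675.
Property Tax Rebate: £307,300 is at or below the £314,500 threshold, so the full £3,952 applies.
Heating Assistance Credit: 7% of the £131,900 excess over £175,400 is £9,233 ≥ base, so the credit is £0.
Total: £675 + £3,952 + £0 = £4,627.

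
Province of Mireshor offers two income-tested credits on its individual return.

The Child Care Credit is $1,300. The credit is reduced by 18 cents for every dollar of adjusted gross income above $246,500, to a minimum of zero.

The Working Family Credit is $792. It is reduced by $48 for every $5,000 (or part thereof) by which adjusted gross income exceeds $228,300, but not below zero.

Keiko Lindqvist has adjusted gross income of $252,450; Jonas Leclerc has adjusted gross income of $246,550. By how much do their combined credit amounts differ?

Keiko ($252,450): Child Care Credit: 18% of the $5,950 excess over $246,500 is $1,071; credit = $1,300 − $1,071 = $229. Working Family Credit: income exceeds $228,300 by $24,150, which is 5 full-or-partial $5,000 increments; reduction = 5 × $48 = $240, leaving $552. total $229 + $552 = $781
Jonas ($246,550): Child Care Credit: 18% of the $50 excess over $246,500 is $9; credit = $1,300 − $9 = $1,291. Working Family Credit: income exceeds $228,300 by $18,250, which is 4 full-or-partial $5,000 increments; reduction = 4 × $48 = $192, leaving $600. total $1,291 + $600 = $1,891
Difference: |$781 − $1,891| = $1,110.

$1,110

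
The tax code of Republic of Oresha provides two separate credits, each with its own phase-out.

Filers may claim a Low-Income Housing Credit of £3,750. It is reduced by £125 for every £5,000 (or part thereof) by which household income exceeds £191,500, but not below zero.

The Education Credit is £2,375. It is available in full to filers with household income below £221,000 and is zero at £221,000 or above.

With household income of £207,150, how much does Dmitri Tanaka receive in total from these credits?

Low-Income Housing Credit: income exceeds £191,500 by £15,650, which is 4 full-or-partial £5,000 increments; reduction = 4 × £125 = £500, leaving £3,250.
Education Credit: £207,150 is below the £221,000 cutoff, so the full £2,375 applies.
Total: £3,250 + £2,375 = £5,625.

£5,625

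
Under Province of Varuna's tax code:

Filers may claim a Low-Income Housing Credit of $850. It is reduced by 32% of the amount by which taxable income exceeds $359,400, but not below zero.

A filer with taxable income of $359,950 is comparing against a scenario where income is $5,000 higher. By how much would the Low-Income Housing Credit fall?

$674

At $359,950 — 32% of the $550 excess over $359,400 is $176; credit = $850 − $176 = $674.
At $364,950 — 32% of the $5,550 excess over $359,400 is $1,776 ≥ base, so the credit is $0.
Lost: $674 − $0 = $674.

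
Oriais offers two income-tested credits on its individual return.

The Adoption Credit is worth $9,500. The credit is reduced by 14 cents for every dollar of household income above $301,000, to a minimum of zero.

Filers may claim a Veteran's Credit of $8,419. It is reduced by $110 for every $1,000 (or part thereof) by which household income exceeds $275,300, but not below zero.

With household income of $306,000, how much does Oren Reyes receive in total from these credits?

$13,809

Adoption Credit: 14% of the $5,000 excess over $301,000 is $700; credit = $9,500 − $700 = $8,800.
Veteran's Credit: income exceeds $275,300 by $30,700, which is 31 full-or-partial $1,000 increments; reduction = 31 × $110 = $3,410, leaving $5,009.
Total: $8,800 + $5,009 = $13,809.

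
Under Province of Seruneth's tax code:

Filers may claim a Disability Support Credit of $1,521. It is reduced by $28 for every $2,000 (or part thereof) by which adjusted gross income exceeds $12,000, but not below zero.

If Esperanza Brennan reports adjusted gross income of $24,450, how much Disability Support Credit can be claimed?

$1,325

Disability Support Credit: income exceeds $12,000 by $12,450, which is 7 full-or-partial $2,000 increments; reduction = 7 × $28 = $196, leaving $1,325.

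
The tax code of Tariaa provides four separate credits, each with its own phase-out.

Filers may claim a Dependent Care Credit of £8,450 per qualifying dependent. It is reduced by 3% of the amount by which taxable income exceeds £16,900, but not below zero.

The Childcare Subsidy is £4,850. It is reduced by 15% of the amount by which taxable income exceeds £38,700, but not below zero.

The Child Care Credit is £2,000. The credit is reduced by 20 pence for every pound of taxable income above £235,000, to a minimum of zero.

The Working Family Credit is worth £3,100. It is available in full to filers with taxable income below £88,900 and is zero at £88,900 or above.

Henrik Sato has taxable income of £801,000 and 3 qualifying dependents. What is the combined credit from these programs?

£1,827

Dependent Care Credit: base = 3 × £8,450 = £25,350. 3% of the £784,100 excess over £16,900 is £23,523; credit = £25,350 − £23,523 = £1,827.
Childcare Subsidy: 15% of the £762,300 excess over £38,700 is £114,345 ≥ base, so the credit is £0.
Child Care Credit: 20% of the £566,000 excess over £235,000 is £113,200 ≥ base, so the credit is £0.
Working Family Credit: £801,000 meets or exceeds the £88,900 cutoff, so the credit is £0.
Total: £1,827 + £0 + £0 + £0 = £1,827.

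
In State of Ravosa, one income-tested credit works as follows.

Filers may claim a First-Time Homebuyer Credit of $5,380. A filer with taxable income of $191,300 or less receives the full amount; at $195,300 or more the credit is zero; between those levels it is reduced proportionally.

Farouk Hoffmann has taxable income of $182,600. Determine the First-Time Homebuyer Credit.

First-Time Homebuyer Credit: $182,600 is at or below the $191,300 threshold, so the full $5,380 applies.

$5,380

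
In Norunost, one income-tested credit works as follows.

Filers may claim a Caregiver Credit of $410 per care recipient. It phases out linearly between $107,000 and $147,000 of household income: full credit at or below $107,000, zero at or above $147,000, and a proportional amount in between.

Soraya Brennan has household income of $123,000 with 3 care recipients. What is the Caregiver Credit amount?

Caregiver Credit: base = 3 × $410 = $1,230. $123,000 is $16,000 into a $40,000 phase-out range, leaving 24,000/40,000 of the credit: $1,230 × 24,000/40,000 = $738.

$738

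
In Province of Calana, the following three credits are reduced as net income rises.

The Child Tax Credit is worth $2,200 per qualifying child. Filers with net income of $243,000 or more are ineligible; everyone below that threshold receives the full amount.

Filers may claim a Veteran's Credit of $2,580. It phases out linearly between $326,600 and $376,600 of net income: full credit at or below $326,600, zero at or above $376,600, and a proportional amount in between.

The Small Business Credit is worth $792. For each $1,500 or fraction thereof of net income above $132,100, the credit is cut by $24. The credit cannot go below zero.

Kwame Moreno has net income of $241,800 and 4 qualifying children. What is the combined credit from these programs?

Child Tax Credit: base = 4 × $2,200 = $8,800. $241,800 is below the $243,000 cutoff, so the full $8,800 applies.
Veteran's Credit: $241,800 is at or below the $326,600 threshold, so the full $2,580 applies.
Small Business Credit: income exceeds $132,100 by $109,700 → 74 increments × $24 = $1,776 ≥ base, so the credit is $0.
Total: $8,800 + $2,580 + $0 = $11,380.

$11,380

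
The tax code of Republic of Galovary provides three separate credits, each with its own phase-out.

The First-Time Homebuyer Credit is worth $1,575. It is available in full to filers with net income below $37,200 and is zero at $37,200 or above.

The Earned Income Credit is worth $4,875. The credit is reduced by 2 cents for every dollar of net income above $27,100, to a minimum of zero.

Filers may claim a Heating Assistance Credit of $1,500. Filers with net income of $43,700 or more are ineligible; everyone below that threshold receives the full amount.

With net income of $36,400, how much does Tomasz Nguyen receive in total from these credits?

First-Time Homebuyer Credit: $36,400 is below the $37,200 cutoff, so the full $1,575 applies.
Earned Income Credit: 2% of the $9,300 excess over $27,100 is $186; credit = $4,875 − $186 = $4,689.
Heating Assistance Credit: $36,400 is below the $43,700 cutoff, so the full $1,500 applies.
Total: $1,575 + $4,689 + $1,500 = $7,764.

$7,764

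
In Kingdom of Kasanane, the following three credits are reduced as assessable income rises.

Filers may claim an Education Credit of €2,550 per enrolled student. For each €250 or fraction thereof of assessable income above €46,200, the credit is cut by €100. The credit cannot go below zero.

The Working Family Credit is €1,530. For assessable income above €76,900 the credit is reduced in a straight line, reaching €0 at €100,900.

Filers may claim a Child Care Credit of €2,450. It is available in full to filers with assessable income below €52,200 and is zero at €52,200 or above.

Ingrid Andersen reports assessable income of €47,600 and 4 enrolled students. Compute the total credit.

Education Credit: base = 4 × €2,550 = €10,200. income exceeds €46,200 by €1,400, which is 6 full-or-partial €250 increments; reduction = 6 × €100 = €600, leaving €9,600.
Working Family Credit: €47,600 is at or below the €76,900 threshold, so the full €1,530 applies.
Child Care Credit: €47,600 is below the €52,200 cutoff, so the full €2,450 applies.
Total: €9,600 + €1,530 + €2,450 = €13,580.

€13,580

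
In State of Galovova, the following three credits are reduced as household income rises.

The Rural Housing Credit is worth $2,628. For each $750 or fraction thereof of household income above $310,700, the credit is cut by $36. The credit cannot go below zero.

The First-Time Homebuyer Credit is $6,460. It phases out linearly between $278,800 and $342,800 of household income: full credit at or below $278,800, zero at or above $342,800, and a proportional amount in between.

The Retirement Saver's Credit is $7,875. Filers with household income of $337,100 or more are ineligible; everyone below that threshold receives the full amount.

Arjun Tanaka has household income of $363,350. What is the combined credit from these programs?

$72

Rural Housing Credit: income exceeds $310,700 by $52,650, which is 71 full-or-partial $750 increments; reduction = 71 × $36 = $2,556, leaving $72.
First-Time Homebuyer Credit: $363,350 is at or above $342,800, so the credit is $0.
Retirement Saver's Credit: $363,350 meets or exceeds the $337,100 cutoff, so the credit is $0.
Total: $72 + $0 + $0 = $72.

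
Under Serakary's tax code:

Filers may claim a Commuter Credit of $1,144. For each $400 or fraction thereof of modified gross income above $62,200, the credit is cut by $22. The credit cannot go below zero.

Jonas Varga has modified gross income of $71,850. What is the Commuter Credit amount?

Commuter Credit: income exceeds $62,200 by $9,650, which is 25 full-or-partial $400 increments; reduction = 25 × $22 = $550, leaving $594.

$594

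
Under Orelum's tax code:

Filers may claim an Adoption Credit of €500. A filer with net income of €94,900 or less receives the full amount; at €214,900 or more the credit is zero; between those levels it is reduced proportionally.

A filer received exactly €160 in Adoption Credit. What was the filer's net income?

€160 is 160/500 of the full €500, so 340/500 of the €120,000 range has been used: income = €94,900 + €120,000 × 340/500 = €176,500.

€176,500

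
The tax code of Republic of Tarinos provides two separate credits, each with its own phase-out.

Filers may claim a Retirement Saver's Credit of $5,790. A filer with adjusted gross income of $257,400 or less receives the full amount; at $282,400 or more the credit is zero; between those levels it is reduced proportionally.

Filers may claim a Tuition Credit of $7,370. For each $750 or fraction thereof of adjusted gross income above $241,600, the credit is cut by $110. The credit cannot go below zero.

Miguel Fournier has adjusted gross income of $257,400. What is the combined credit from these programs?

Retirement Saver's Credit: $257,400 is at or below the $257,400 threshold, so the full $5,790 applies.
Tuition Credit: income exceeds $241,600 by $15,800, which is 22 full-or-partial $750 increments; reduction = 22 × $110 = $2,420, leaving $4,950.
Total: $5,790 + $4,950 = $10,740.

$10,740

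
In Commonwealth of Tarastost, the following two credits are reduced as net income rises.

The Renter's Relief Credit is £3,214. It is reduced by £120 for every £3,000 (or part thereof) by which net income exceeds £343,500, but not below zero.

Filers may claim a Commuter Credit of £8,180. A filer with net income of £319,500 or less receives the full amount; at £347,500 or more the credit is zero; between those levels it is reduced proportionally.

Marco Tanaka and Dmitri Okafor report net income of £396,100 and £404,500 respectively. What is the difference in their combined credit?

£360

Marco (£396,100): Renter's Relief Credit: income exceeds £343,500 by £52,600, which is 18 full-or-partial £3,000 increments; reduction = 18 × £120 = £2,160, leaving £1,054. Commuter Credit: £396,100 is at or above £347,500, so the credit is £0. total £1,054 + £0 = £1,054
Dmitri (£404,500): Renter's Relief Credit: income exceeds £343,500 by £61,000, which is 21 full-or-partial £3,000 increments; reduction = 21 × £120 = £2,520, leaving £694. Commuter Credit: £404,500 is at or above £347,500, so the credit is £0. total £694 + £0 = £694
Difference: |£1,054 − £694| = £360.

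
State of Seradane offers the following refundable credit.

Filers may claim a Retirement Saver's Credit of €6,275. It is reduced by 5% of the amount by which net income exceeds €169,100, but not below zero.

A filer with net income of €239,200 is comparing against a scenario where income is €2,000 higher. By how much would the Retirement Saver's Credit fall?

€100

At €239,200 — 5% of the €70,100 excess over €169,100 is €3,505; credit = €6,275 − €3,505 = €2,770.
At €241,200 — 5% of the €72,100 excess over €169,100 is €3,605; credit = €6,275 − €3,605 = €2,670.
Lost: €2,770 − €2,670 = €100.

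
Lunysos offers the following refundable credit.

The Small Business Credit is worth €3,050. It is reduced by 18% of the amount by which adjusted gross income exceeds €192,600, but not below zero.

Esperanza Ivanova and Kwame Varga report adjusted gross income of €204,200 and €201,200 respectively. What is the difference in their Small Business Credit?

€540

Esperanza (€204,200): Small Business Credit: 18% of the €11,600 excess over €192,600 is €2,088; credit = €3,050 − €2,088 = €962.
Kwame (€201,200): Small Business Credit: 18% of the €8,600 excess over €192,600 is €1,548; credit = €3,050 − €1,548 = €1,502.
Difference: |€962 − €1,502| = €540.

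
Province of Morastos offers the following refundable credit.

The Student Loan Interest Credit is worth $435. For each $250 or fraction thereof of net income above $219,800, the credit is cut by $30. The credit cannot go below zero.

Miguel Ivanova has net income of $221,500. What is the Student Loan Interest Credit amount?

$225

Student Loan Interest Credit: income exceeds $219,800 by $1,700, which is 7 full-or-partial $250 increments; reduction = 7 × $30 = $210, leaving $225.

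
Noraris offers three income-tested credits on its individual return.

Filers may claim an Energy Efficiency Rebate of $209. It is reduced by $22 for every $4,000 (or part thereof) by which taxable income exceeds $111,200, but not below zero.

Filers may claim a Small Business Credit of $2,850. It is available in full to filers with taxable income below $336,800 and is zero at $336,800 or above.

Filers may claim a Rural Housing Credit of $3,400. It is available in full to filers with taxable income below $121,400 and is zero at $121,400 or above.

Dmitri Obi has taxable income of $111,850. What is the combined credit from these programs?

Energy Efficiency Rebate: income exceeds $111,200 by $650, which is 1 full-or-partial $4,000 increment; reduction = 1 × $22 = $22, leaving $187.
Small Business Credit: $111,850 is below the $336,800 cutoff, so the full $2,850 applies.
Rural Housing Credit: $111,850 is below the $121,400 cutoff, so the full $3,400 applies.
Total: $187 + $2,850 + $3,400 = $6,437.

$6,437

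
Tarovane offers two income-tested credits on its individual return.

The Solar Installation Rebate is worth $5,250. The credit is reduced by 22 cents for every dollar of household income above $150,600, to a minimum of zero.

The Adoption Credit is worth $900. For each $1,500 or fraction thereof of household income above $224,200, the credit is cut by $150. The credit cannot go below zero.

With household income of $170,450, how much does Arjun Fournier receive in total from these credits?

$1,783

Solar Installation Rebate: 22% of the $19,850 excess over $150,600 is $4,367; credit = $5,250 − $4,367 = $883.
Adoption Credit: $170,450 is at or below the $224,200 threshold, so the full $900 applies.
Total: $883 + $900 = $1,783.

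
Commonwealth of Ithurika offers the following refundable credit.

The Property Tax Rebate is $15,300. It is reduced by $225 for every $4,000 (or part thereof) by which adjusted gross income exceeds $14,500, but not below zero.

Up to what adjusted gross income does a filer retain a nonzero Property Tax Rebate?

After 67 increments the reduction is 67 × $225 = $15,075, leaving $225; one more increment wipes it out. Increment 67 ends at excess 67 × $4,000 = $268,000, so the highest qualifying income is $14,500 + $268,000 = $282,500.

$282,500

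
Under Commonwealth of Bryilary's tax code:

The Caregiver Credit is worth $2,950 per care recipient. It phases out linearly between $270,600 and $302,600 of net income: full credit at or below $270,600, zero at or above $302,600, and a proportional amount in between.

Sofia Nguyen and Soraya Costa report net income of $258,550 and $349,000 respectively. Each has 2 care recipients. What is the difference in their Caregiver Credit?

Sofia ($258,550): Caregiver Credit: base = 2 × $2,950 = $5,900. $258,550 is at or below the $270,600 threshold, so the full $5,900 applies.
Soraya ($349,000): Caregiver Credit: base = 2 × $2,950 = $5,900. $349,000 is at or above $302,600, so the credit is $0.
Difference: |$5,900 − $0| = $5,900.

$5,900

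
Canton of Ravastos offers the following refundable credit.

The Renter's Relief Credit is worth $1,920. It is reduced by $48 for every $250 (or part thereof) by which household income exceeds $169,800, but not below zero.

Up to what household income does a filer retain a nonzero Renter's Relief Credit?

$179,550

After 39 increments the reduction is 39 × $48 = $1,872, leaving $48; one more increment wipes it out. Increment 39 ends at excess 39 × $250 = $9,750, so the highest qualifying income is $169,800 + $9,750 = $179,550.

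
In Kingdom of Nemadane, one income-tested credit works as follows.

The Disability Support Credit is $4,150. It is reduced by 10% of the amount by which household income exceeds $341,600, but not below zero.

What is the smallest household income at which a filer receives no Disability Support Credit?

The credit falls by 10% of each dollar above $341,600, so it reaches zero when the excess is $4,150 / 10% = $41,500: income = $341,600 + $41,500 = $383,100.

$383,100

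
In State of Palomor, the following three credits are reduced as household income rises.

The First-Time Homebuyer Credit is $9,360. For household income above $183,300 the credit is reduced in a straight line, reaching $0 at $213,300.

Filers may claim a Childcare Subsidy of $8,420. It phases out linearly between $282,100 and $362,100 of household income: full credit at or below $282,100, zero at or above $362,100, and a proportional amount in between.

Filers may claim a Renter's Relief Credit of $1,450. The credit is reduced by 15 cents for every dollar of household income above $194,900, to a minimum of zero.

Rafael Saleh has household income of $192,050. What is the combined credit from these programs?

$16,500

First-Time Homebuyer Credit: $192,050 is $8,750 into a $30,000 phase-out range, leaving 21,250/30,000 of the credit: $9,360 × 21,250/30,000 = $6,630.
Childcare Subsidy: $192,050 is at or below the $282,100 threshold, so the full $8,420 applies.
Renter's Relief Credit: $192,050 is at or below the $194,900 threshold, so the full $1,450 applies.
Total: $6,630 + $8,420 + $1,450 = $16,500.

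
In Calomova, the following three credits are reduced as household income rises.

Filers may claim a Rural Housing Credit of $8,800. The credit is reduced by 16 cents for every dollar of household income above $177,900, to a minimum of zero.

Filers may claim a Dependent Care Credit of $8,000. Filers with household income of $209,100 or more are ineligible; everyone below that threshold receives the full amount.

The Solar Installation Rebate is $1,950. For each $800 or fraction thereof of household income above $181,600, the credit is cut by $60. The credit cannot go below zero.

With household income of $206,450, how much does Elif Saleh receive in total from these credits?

$12,262

Rural Housing Credit: 16% of the $28,550 excess over $177,900 is $4,568; credit = $8,800 − $4,568 = $4,232.
Dependent Care Credit: $206,450 is below the $209,100 cutoff, so the full $8,000 applies.
Solar Installation Rebate: income exceeds $181,600 by $24,850, which is 32 full-or-partial $800 increments; reduction = 32 × $60 = $1,920, leaving $30.
Total: $4,232 + $8,000 + $30 = $12,262.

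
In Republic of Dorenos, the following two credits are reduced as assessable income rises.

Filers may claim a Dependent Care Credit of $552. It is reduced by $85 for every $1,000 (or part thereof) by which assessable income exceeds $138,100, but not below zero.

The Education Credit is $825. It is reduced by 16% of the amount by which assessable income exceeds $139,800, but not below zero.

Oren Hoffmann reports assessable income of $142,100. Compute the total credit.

$669

Dependent Care Credit: income exceeds $138,100 by $4,000, which is 4 full-or-partial $1,000 increments; reduction = 4 × $85 = $340, leaving $212.
Education Credit: 16% of the $2,300 excess over $139,800 is $368; credit = $825 − $368 = $457.
Total: $212 + $457 = $669.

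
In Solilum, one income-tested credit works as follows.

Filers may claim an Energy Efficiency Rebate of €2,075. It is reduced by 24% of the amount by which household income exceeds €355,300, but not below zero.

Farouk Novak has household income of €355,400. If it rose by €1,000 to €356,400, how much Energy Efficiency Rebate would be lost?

At €355,400 — 24% of the €100 excess over €355,300 is €24; credit = €2,075 − €24 = €2,051.
At €356,400 — 24% of the €1,100 excess over €355,300 is €264; credit = €2,075 − €264 = €1,811.
Lost: €2,051 − €1,811 = €240.

€240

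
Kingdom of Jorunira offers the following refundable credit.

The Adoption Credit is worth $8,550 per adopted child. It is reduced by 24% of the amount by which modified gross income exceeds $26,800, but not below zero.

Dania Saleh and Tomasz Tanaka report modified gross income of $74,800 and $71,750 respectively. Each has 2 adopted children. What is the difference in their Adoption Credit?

$732

Dania ($74,800): Adoption Credit: base = 2 × $8,550 = $17,100. 24% of the $48,000 excess over $26,800 is $11,520; credit = $17,100 − $11,520 = $5,580.
Tomasz ($71,750): Adoption Credit: base = 2 × $8,550 = $17,100. 24% of the $44,950 excess over $26,800 is $10,788; credit = $17,100 − $10,788 = $6,312.
Difference: |$5,580 − $6,312| = $732.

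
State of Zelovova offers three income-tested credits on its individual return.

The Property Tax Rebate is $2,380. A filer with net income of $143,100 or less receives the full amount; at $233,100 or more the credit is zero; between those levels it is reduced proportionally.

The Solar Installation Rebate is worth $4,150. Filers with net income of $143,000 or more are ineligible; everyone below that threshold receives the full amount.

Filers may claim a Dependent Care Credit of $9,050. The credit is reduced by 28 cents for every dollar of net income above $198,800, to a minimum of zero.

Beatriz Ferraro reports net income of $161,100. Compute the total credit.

Property Tax Rebate: $161,100 is $18,000 into a $90,000 phase-out range, leaving 72,000/90,000 of the credit: $2,380 × 72,000/90,000 = $1,904.
Solar Installation Rebate: $161,100 meets or exceeds the $143,000 cutoff, so the credit is $0.
Dependent Care Credit: $161,100 is at or below the $198,800 threshold, so the full $9,050 applies.
Total: $1,904 + $0 + $9,050 = $10,954.

$10,954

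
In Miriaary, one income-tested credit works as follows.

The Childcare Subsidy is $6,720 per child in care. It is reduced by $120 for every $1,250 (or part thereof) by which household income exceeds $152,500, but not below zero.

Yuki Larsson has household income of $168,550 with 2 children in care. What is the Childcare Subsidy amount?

Childcare Subsidy: base = 2 × $6,720 = $13,440. income exceeds $152,500 by $16,050, which is 13 full-or-partial $1,250 increments; reduction = 13 × $120 = $1,560, leaving $11,880.

$11,880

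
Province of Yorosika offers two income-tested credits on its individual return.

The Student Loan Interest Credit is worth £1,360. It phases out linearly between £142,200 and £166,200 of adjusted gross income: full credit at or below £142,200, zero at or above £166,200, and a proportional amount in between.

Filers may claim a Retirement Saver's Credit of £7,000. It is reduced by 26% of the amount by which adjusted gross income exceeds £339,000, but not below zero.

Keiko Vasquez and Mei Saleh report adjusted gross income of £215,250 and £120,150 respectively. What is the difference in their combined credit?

Keiko (£215,250): Student Loan Interest Credit: £215,250 is at or above £166,200, so the credit is £0. Retirement Saver's Credit: £215,250 is at or below the £339,000 threshold, so the full £7,000 applies. total £0 + £7,000 = £7,000
Mei (£120,150): Student Loan Interest Credit: £120,150 is at or below the £142,200 threshold, so the full £1,360 applies. Retirement Saver's Credit: £120,150 is at or below the £339,000 threshold, so the full £7,000 applies. total £1,360 + £7,000 = £8,360
Difference: |£7,000 − £8,360| = £1,360.

£1,360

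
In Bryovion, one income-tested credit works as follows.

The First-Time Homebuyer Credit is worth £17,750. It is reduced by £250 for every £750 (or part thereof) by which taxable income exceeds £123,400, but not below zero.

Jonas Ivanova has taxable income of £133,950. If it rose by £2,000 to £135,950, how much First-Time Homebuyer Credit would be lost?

£500

At £133,950 — income exceeds £123,400 by £10,550, which is 15 full-or-partial £750 increments; reduction = 15 × £250 = £3,750, leaving £14,000.
At £135,950 — income exceeds £123,400 by £12,550, which is 17 full-or-partial £750 increments; reduction = 17 × £250 = £4,250, leaving £13,500.
Lost: £14,000 − £13,500 = £500.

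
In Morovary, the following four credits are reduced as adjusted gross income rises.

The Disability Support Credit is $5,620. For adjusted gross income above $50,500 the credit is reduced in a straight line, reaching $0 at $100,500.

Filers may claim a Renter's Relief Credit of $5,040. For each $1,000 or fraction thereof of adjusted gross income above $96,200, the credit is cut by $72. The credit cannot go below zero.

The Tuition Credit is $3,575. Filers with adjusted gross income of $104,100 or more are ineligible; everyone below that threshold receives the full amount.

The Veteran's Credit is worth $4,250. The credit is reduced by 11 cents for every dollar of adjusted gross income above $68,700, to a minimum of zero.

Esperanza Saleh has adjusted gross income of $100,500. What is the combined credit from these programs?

Disability Support Credit: $100,500 is at or above $100,500, so the credit is $0.
Renter's Relief Credit: income exceeds $96,200 by $4,300, which is 5 full-or-partial $1,000 increments; reduction = 5 × $72 = $360, leaving $4,680.
Tuition Credit: $100,500 is below the $104,100 cutoff, so the full $3,575 applies.
Veteran's Credit: 11% of the $31,800 excess over $68,700 is $3,498; credit = $4,250 − $3,498 = $752.
Total: $0 + $4,680 + $3,575 + $752 = $9,007.

$9,007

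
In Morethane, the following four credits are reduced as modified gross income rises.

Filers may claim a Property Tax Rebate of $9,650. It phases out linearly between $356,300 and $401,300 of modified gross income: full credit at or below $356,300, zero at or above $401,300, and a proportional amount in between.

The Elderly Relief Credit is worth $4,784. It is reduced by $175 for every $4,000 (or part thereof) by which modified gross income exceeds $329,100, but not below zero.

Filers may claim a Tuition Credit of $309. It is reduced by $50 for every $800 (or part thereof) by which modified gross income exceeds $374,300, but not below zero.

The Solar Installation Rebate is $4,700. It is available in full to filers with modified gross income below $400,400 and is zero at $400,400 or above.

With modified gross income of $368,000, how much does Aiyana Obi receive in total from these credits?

$15,184

Property Tax Rebate: $368,000 is $11,700 into a $45,000 phase-out range, leaving 33,300/45,000 of the credit: $9,650 × 33,300/45,000 = $7,141.
Elderly Relief Credit: income exceeds $329,100 by $38,900, which is 10 full-or-partial $4,000 increments; reduction = 10 × $175 = $1,750, leaving $3,034.
Tuition Credit: $368,000 is at or below the $374,300 threshold, so the full $309 applies.
Solar Installation Rebate: $368,000 is below the $400,400 cutoff, so the full $4,700 applies.
Total: $7,141 + $3,034 + $309 + $4,700 = $15,184.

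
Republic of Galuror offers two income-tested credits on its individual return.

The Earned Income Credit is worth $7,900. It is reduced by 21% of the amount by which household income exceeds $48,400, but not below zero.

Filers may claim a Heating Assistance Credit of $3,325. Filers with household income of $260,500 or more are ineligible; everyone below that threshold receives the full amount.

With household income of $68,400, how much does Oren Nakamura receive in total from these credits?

$7,025

Earned Income Credit: 21% of the $20,000 excess over $48,400 is $4,200; credit = $7,900 − $4,200 = $3,700.
Heating Assistance Credit: $68,400 is below the $260,500 cutoff, so the full $3,325 applies.
Total: $3,700 + $3,325 = $7,025.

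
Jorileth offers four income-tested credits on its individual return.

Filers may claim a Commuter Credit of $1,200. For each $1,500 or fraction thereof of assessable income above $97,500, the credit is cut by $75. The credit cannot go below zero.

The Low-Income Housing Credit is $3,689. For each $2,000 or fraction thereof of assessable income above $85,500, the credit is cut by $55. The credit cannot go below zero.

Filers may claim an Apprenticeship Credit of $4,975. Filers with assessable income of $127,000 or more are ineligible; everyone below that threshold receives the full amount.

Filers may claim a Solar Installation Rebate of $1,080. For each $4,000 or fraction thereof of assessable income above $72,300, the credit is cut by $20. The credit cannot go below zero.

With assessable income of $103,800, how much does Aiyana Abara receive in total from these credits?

Commuter Credit: income exceeds $97,500 by $6,300, which is 5 full-or-partial $1,500 increments; reduction = 5 × $75 = $375, leaving $825.
Low-Income Housing Credit: income exceeds $85,500 by $18,300, which is 10 full-or-partial $2,000 increments; reduction = 10 × $55 = $550, leaving $3,139.
Apprenticeship Credit: $103,800 is below the $127,000 cutoff, so the full $4,975 applies.
Solar Installation Rebate: income exceeds $72,300 by $31,500, which is 8 full-or-partial $4,000 increments; reduction = 8 × $20 = $160, leaving $920.
Total: $825 + $3,139 + $4,975 + $920 = $9,859.

$9,859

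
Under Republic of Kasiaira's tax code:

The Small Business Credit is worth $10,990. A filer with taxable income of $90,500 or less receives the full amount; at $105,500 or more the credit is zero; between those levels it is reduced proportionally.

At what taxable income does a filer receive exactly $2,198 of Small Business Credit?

$2,198 is 2,198/10,990 of the full $10,990, so 8,792/10,990 of the $15,000 range has been used: income = $90,500 + $15,000 × 8,792/10,990 = $102,500.

$102,500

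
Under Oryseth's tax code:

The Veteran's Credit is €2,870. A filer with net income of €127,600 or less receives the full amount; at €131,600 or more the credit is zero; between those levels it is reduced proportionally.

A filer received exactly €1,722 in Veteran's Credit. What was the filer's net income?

€129,200

€1,722 is 1,722/2,870 of the full €2,870, so 1,148/2,870 of the €4,000 range has been used: income = €127,600 + €4,000 × 1,148/2,870 = €129,200.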